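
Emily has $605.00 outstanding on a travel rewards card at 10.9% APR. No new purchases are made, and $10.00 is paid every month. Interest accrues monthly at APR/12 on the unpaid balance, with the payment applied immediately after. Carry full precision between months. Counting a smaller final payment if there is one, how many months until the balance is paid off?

89 payments

Monthly rate r = 10.9%/12 = 0.908333% = 0.00908333.
Recurrence: B ← B·(1+r) − $10.00.
Month 1: interest $5.50; balance after payment $600.50.
Month 2: interest $5.45; balance after payment $595.95.
Closed form: n = −ln(1 − rB₀/P)/ln(1+r) = −ln(0.45046)/ln(1.00908) ≈ 88.195, so the balance reaches zero during payment 89.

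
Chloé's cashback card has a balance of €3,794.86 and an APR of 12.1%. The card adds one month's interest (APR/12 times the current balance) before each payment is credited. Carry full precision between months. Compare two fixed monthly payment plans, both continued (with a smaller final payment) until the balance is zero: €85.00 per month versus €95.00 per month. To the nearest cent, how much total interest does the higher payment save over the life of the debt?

Monthly rate r = 12.1%/12 = 1.00833% = 0.0100833.
At €85.00/mo: n = ⌈−ln(1 − rB₀/P)/ln(1+r)⌉ = 60 payments (last €52.77); total interest = total paid − €3,794.86 = €1,272.91.
At €95.00/mo: 52 payments (last €36.17); total interest €1,086.31.
Interest saved = €1,272.91 − €1,086.31 = €186.60.

€186.60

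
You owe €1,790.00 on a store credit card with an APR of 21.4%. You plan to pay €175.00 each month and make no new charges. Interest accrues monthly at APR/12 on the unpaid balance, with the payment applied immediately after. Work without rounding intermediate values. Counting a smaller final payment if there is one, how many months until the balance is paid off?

Monthly rate r = 21.4%/12 = 1.78333% = 0.0178333.
Recurrence: B ← B·(1+r) − €175.00.
Month 1: interest €31.92; balance after payment €1,646.92.
Month 2: interest €29.37; balance after payment €1,501.29.
Closed form: n = −ln(1 − rB₀/P)/ln(1+r) = −ln(0.81759)/ln(1.01783) ≈ 11.394, so the balance reaches zero during payment 12.

12 months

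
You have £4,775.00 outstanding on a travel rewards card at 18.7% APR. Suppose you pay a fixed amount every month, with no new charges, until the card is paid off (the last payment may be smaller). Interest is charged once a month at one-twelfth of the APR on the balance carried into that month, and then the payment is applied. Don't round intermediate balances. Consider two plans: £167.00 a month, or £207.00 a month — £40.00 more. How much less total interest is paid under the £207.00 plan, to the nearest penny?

Monthly rate r = 18.7%/12 = 1.55833% = 0.0155833.
At £167.00/mo: n = ⌈−ln(1 − rB₀/P)/ln(1+r)⌉ = 39 payments (last £24.10); total interest = total paid − £4,775.00 = £1,595.10.
At £207.00/mo: 29 payments (last £167.47); total interest £1,188.47.
Interest saved = £1,595.10 − £1,188.47 = £406.63.

£406.63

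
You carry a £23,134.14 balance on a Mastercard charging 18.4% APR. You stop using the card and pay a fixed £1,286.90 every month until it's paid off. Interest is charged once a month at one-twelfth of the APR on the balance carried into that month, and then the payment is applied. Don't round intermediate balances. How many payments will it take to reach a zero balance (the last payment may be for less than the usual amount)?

22 months

Monthly rate r = 18.4%/12 = 1.53333% = 0.0153333.
Recurrence: B ← B·(1+r) − £1,286.90.
Month 1: interest £354.72; balance after payment £22,201.96.
Month 2: interest £340.43; balance after payment £21,255.49.
Closed form: n = −ln(1 − rB₀/P)/ln(1+r) = −ln(0.72436)/ln(1.01533) ≈ 21.191, so the balance reaches zero during payment 22.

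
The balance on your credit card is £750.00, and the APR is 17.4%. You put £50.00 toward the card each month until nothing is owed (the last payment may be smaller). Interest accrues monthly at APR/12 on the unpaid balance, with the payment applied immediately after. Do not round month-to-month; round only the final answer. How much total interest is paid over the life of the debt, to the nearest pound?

£102

Monthly rate r = 17.4%/12 = 1.45% = 0.0145.
Payoff takes n = ⌈−ln(1 − rB₀/P)/ln(1+r)⌉ = ⌈17.037⌉ = 18 payments; the last is £1.86.
Total paid = 17·£50.00 + £1.86 = £851.86.
Total interest = total paid − principal = £851.86 − £750.00 = £101.86.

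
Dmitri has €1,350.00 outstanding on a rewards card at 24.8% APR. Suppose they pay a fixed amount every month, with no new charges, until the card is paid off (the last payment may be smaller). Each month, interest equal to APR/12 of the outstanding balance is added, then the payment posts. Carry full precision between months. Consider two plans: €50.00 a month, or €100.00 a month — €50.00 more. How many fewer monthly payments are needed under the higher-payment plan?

Monthly rate r = 24.8%/12 = 2.06667% = 0.0206667.
At €50.00/mo: n = ⌈−ln(1 − rB₀/P)/ln(1+r)⌉ = 40 payments (last €45.65); total interest = total paid − €1,350.00 = €645.65.
At €100.00/mo: 16 payments (last €99.13); total interest €249.13.
Payments saved = 40 − 16 = 24.

24 fewer payments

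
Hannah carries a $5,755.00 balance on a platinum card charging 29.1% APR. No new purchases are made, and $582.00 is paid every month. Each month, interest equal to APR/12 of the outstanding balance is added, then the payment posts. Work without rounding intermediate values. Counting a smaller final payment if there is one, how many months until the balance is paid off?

12 months

Monthly rate r = 29.1%/12 = 2.425% = 0.02425.
Recurrence: B ← B·(1+r) − $582.00.
Month 1: interest $139.56; balance after payment $5,312.56.
Month 2: interest $128.83; balance after payment $4,859.39.
Closed form: n = −ln(1 − rB₀/P)/ln(1+r) = −ln(0.76021)/ln(1.02425) ≈ 11.442, so the balance reaches zero during payment 12.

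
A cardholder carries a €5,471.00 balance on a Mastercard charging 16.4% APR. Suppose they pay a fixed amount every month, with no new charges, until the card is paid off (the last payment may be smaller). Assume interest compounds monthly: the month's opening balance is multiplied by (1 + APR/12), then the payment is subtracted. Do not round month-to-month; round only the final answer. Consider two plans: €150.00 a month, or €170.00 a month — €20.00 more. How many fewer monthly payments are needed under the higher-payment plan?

Monthly rate r = 16.4%/12 = 1.36667% = 0.0136667.
At €150.00/mo: n = ⌈−ln(1 − rB₀/P)/ln(1+r)⌉ = 51 payments (last €125.93); total interest = total paid − €5,471.00 = €2,154.93.
At €170.00/mo: 43 payments (last €117.89); total interest €1,786.89.
Payments saved = 51 − 43 = 8.

8 fewer payments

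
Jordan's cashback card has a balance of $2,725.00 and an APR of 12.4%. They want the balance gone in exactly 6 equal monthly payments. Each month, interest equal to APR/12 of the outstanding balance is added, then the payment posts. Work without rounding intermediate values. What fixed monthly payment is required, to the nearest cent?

Monthly rate r = 12.4%/12 = 1.03333% = 0.0103333.
Level-payment amortization: P = B₀·r / (1 − (1+r)^(−n)) = 2725.00·0.0103333 / (1 − 1.01033^(−6)).
Denominator 1 − (1+r)^(−6) = 0.059818048.
P = 28.1583 / 0.059818048 ≈ 470.73.

$470.73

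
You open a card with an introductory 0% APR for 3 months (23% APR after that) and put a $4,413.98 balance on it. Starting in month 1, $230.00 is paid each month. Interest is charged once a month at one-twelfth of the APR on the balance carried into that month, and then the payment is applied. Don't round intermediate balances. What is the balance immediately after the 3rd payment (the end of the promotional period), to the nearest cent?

$3,723.98

Promo months 1–3 at r₀ = 0%/12 = 0; months 4+ at r₁ = 23%/12 = 0.0191667.
After month 3 (no interest yet): B = $4,413.98 − 3·$230.00 = $3,723.98.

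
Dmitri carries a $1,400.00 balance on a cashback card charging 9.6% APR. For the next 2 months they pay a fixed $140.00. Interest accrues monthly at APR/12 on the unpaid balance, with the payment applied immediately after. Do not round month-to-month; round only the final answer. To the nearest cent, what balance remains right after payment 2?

$1,141.37

Monthly rate r = 9.6%/12 = 0.8% = 0.008.
Each month: B ← B·(1+r) − $140.00.
Month 1: interest $11.20; balance after payment $1,271.20.
Month 2: interest $10.17; balance after payment $1,141.37.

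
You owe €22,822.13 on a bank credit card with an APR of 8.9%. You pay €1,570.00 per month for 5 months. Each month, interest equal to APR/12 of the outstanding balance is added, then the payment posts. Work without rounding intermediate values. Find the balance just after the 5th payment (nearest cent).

€15,713.79

Monthly rate r = 8.9%/12 = 0.741667% = 0.00741667.
Each month: B ← B·(1+r) − €1,570.00.
Month 1: interest €169.26; balance after payment €21,421.39.
Month 2: interest €158.88; balance after payment €20,010.27.
Month 3: interest €148.41; balance after payment €18,588.68.
Month 4: interest €137.87; balance after payment €17,156.55.
Month 5: interest €127.24; balance after payment €15,713.79.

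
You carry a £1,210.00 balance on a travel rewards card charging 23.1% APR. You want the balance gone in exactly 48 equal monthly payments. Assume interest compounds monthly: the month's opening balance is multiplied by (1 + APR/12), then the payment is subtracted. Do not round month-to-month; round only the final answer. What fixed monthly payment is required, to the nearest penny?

£38.85

Monthly rate r = 23.1%/12 = 1.925% = 0.01925.
Level-payment amortization: P = B₀·r / (1 − (1+r)^(−n)) = 1210.00·0.01925 / (1 − 1.01925^(−48)).
Denominator 1 − (1+r)^(−48) = 0.599571082.
P = 23.2925 / 0.599571082 ≈ 38.85.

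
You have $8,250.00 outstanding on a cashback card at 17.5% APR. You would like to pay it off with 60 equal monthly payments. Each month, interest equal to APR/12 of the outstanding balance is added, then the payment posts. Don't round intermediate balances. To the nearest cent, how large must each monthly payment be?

Monthly rate r = 17.5%/12 = 1.45833% = 0.0145833.
Level-payment amortization: P = B₀·r / (1 − (1+r)^(−n)) = 8250.00·0.0145833 / (1 − 1.01458^(−60)).
Denominator 1 − (1+r)^(−60) = 0.580495552.
P = 120.312 / 0.580495552 ≈ 207.26.

$207.26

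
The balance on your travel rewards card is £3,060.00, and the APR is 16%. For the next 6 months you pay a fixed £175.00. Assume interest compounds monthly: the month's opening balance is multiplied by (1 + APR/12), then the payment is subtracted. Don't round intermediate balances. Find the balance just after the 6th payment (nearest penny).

Monthly rate r = 16%/12 = 1.33333% = 0.0133333.
Each month: B ← B·(1+r) − £175.00.
Month 1: interest £40.80; balance after payment £2,925.80.
Month 2: interest £39.01; balance after payment £2,789.81.
Month 3: interest £37.20; balance after payment £2,652.01.
Month 4: interest £35.36; balance after payment £2,512.37.
Month 5: interest £33.50; balance after payment £2,370.87.
Month 6: interest £31.61; balance after payment £2,227.48.

£2,227.48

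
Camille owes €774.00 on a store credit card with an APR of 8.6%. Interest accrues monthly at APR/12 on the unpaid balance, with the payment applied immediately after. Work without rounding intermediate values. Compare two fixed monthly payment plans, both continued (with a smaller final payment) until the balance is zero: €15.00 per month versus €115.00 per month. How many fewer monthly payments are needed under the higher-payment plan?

Monthly rate r = 8.6%/12 = 0.716667% = 0.00716667.
At €15.00/mo: n = ⌈−ln(1 − rB₀/P)/ln(1+r)⌉ = 65 payments (last €9.86); total interest = total paid − €774.00 = €195.86.
At €115.00/mo: 7 payments (last €106.16); total interest €22.16.
Payments saved = 65 − 7 = 58.

58 fewer payments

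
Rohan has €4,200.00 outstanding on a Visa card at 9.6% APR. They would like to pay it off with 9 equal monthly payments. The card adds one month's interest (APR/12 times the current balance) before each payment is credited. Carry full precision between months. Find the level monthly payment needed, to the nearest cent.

€485.53

Monthly rate r = 9.6%/12 = 0.8% = 0.008.
Level-payment amortization: P = B₀·r / (1 − (1+r)^(−n)) = 4200.00·0.008 / (1 − 1.008^(−9)).
Denominator 1 − (1+r)^(−9) = 0.0692024939.
P = 33.6 / 0.0692024939 ≈ 485.53.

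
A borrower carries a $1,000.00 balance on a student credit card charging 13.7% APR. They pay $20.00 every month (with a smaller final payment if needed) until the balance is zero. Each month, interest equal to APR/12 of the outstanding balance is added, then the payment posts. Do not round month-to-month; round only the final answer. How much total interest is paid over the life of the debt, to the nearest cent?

$490.36

Monthly rate r = 13.7%/12 = 1.14167% = 0.0114167.
Payoff takes n = ⌈−ln(1 − rB₀/P)/ln(1+r)⌉ = ⌈74.516⌉ = 75 payments; the last is $10.36.
Total paid = 74·$20.00 + $10.36 = $1,490.36.
Total interest = total paid − principal = $1,490.36 − $1,000.00 = $490.36.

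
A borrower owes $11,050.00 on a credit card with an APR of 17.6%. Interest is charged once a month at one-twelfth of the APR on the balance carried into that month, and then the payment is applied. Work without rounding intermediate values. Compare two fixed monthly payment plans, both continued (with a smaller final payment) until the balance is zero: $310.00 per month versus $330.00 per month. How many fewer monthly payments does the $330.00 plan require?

4 fewer payments

Monthly rate r = 17.6%/12 = 1.46667% = 0.0146667.
At $310.00/mo: n = ⌈−ln(1 − rB₀/P)/ln(1+r)⌉ = 51 payments (last $251.64); total interest = total paid − $11,050.00 = $4,701.64.
At $330.00/mo: 47 payments (last $131.09); total interest $4,261.09.
Payments saved = 51 − 47 = 4.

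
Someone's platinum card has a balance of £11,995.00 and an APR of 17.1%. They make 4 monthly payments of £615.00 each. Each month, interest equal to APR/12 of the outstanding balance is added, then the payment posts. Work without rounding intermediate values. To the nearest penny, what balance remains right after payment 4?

Monthly rate r = 17.1%/12 = 1.425% = 0.01425.
Each month: B ← B·(1+r) − £615.00.
Month 1: interest £170.93; balance after payment £11,550.93.
Month 2: interest £164.60; balance after payment £11,100.53.
Month 3: interest £158.18; balance after payment £10,643.71.
Month 4: interest £151.67; balance after payment £10,180.38.

£10,180.38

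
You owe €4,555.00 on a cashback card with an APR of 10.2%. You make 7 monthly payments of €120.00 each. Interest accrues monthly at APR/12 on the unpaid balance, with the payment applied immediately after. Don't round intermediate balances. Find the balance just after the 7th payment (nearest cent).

Monthly rate r = 10.2%/12 = 0.85% = 0.0085.
Each month: B ← B·(1+r) − €120.00.
Month 1: interest €38.72; balance after payment €4,473.72.
Month 2: interest €38.03; balance after payment €4,391.74.
Month 3: interest €37.33; balance after payment €4,309.07.
Month 4: interest €36.63; balance after payment €4,225.70.
Month 5: interest €35.92; balance after payment €4,141.62.
Month 6: interest €35.20; balance after payment €4,056.82.
Month 7: interest €34.48; balance after payment €3,971.31.

€3,971.31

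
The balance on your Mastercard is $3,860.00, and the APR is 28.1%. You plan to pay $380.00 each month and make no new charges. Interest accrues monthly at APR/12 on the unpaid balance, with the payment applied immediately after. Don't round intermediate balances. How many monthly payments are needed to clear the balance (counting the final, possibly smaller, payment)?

12 payments

Monthly rate r = 28.1%/12 = 2.34167% = 0.0234167.
Recurrence: B ← B·(1+r) − $380.00.
Month 1: interest $90.39; balance after payment $3,570.39.
Month 2: interest $83.61; balance after payment $3,273.99.
Closed form: n = −ln(1 − rB₀/P)/ln(1+r) = −ln(0.76214)/ln(1.02342) ≈ 11.735, so the balance reaches zero during payment 12.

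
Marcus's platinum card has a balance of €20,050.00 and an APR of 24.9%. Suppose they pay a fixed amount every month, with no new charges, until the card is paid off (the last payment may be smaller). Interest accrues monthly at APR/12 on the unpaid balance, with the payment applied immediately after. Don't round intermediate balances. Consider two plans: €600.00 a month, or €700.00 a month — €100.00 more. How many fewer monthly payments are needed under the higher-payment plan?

Monthly rate r = 24.9%/12 = 2.075% = 0.02075.
At €600.00/mo: n = ⌈−ln(1 − rB₀/P)/ln(1+r)⌉ = 58 payments (last €338.99); total interest = total paid − €20,050.00 = €14,488.99.
At €700.00/mo: 44 payments (last €652.11); total interest €10,702.11.
Payments saved = 58 − 44 = 14.

14 fewer payments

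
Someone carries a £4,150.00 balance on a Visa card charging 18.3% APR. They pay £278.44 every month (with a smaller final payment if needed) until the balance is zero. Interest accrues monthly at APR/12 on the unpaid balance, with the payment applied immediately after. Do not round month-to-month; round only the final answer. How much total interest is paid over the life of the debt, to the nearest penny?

Monthly rate r = 18.3%/12 = 1.525% = 0.01525.
Payoff takes n = ⌈−ln(1 − rB₀/P)/ln(1+r)⌉ = ⌈17.037⌉ = 18 payments; the last is £10.42.
Total paid = 17·£278.44 + £10.42 = £4,743.90.
Total interest = total paid − principal = £4,743.90 − £4,150.00 = £593.90.

£593.90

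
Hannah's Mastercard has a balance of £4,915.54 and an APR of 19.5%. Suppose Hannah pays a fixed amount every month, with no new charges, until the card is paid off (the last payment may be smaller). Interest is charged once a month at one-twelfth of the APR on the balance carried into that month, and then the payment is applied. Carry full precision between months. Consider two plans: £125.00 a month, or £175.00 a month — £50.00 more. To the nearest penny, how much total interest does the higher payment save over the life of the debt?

Monthly rate r = 19.5%/12 = 1.625% = 0.01625.
At £125.00/mo: n = ⌈−ln(1 − rB₀/P)/ln(1+r)⌉ = 64 payments (last £26.63); total interest = total paid − £4,915.54 = £2,986.09.
At £175.00/mo: 38 payments (last £143.55); total interest £1,703.01.
Interest saved = £2,986.09 − £1,703.01 = £1,283.08.

£1,283.08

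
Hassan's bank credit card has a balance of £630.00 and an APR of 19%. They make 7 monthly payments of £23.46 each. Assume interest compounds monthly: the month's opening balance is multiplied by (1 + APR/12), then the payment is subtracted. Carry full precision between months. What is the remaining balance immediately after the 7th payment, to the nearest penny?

£531.00

Monthly rate r = 19%/12 = 1.58333% = 0.0158333.
Each month: B ← B·(1+r) − £23.46.
Month 1: interest £9.98; balance after payment £616.51.
Month 2: interest £9.76; balance after payment £602.82.
Month 3: interest £9.54; balance after payment £588.90.
Month 4: interest £9.32; balance after payment £574.77.
Month 5: interest £9.10; balance after payment £560.41.
Month 6: interest £8.87; balance after payment £545.82.
Month 7: interest £8.64; balance after payment £531.00.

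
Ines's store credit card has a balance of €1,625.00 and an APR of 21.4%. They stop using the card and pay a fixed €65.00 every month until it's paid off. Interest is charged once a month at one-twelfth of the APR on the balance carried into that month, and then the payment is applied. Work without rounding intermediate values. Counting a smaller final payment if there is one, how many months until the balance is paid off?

Monthly rate r = 21.4%/12 = 1.78333% = 0.0178333.
Recurrence: B ← B·(1+r) − €65.00.
Month 1: interest €28.98; balance after payment €1,588.98.
Month 2: interest €28.34; balance after payment €1,552.32.
Closed form: n = −ln(1 − rB₀/P)/ln(1+r) = −ln(0.55417)/ln(1.01783) ≈ 33.395, so the balance reaches zero during payment 34.

34 payments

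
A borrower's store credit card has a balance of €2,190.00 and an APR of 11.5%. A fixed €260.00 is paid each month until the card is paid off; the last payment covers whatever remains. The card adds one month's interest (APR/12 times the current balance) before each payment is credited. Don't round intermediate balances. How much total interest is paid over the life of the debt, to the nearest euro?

Monthly rate r = 11.5%/12 = 0.958333% = 0.00958333.
Payoff takes n = ⌈−ln(1 − rB₀/P)/ln(1+r)⌉ = ⌈8.825⌉ = 9 payments; the last is €214.56.
Total paid = 8·€260.00 + €214.56 = €2,294.56.
Total interest = total paid − principal = €2,294.56 − €2,190.00 = €104.56.

€105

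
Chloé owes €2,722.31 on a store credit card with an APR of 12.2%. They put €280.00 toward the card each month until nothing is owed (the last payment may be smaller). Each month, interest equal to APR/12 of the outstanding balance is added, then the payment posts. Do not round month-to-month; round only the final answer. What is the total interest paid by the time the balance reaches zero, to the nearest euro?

€159

Monthly rate r = 12.2%/12 = 1.01667% = 0.0101667.
Payoff takes n = ⌈−ln(1 − rB₀/P)/ln(1+r)⌉ = ⌈10.289⌉ = 11 payments; the last is €81.27.
Total paid = 10·€280.00 + €81.27 = €2,881.27.
Total interest = total paid − principal = €2,881.27 − €2,722.31 = €158.96.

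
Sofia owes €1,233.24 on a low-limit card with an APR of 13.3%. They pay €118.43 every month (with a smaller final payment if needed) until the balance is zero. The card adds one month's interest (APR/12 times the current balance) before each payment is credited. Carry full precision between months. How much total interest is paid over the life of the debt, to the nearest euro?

Monthly rate r = 13.3%/12 = 1.10833% = 0.0110833.
Payoff takes n = ⌈−ln(1 − rB₀/P)/ln(1+r)⌉ = ⌈11.126⌉ = 12 payments; the last is €14.99.
Total paid = 11·€118.43 + €14.99 = €1,317.72.
Total interest = total paid − principal = €1,317.72 − €1,233.24 = €84.48.

€84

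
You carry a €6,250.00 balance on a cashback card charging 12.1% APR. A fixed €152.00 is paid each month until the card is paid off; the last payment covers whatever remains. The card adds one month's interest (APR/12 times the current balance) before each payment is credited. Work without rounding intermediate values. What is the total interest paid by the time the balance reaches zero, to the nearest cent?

€1,862.81

Monthly rate r = 12.1%/12 = 1.00833% = 0.0100833.
Payoff takes n = ⌈−ln(1 − rB₀/P)/ln(1+r)⌉ = ⌈53.373⌉ = 54 payments; the last is €56.81.
Total paid = 53·€152.00 + €56.81 = €8,112.81.
Total interest = total paid − principal = €8,112.81 − €6,250.00 = €1,862.81.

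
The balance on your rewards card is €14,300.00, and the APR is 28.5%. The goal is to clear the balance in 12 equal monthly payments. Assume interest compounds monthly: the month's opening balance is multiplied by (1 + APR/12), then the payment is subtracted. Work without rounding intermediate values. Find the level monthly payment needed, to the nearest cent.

€1,383.54

Monthly rate r = 28.5%/12 = 2.375% = 0.02375.
Level-payment amortization: P = B₀·r / (1 − (1+r)^(−n)) = 14300.00·0.02375 / (1 − 1.02375^(−12)).
Denominator 1 − (1+r)^(−12) = 0.245476062.
P = 339.625 / 0.245476062 ≈ 1383.54.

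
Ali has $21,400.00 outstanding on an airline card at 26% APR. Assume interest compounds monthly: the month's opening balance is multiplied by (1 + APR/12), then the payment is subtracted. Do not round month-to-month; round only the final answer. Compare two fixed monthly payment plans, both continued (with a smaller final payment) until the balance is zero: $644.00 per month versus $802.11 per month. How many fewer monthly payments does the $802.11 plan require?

19 fewer payments

Monthly rate r = 26%/12 = 2.16667% = 0.0216667.
At $644.00/mo: n = ⌈−ln(1 − rB₀/P)/ln(1+r)⌉ = 60 payments (last $248.30); total interest = total paid − $21,400.00 = $16,844.30.
At $802.11/mo: 41 payments (last $206.62); total interest $10,891.02.
Payments saved = 60 − 41 = 19.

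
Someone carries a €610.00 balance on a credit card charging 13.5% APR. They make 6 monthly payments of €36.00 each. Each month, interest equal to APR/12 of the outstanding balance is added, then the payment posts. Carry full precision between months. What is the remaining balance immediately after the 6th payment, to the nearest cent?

€430.18

Monthly rate r = 13.5%/12 = 1.125% = 0.01125.
Each month: B ← B·(1+r) − €36.00.
Month 1: interest €6.86; balance after payment €580.86.
Month 2: interest €6.53; balance after payment €551.40.
Month 3: interest €6.20; balance after payment €521.60.
Month 4: interest €5.87; balance after payment €491.47.
Month 5: interest €5.53; balance after payment €461.00.
Month 6: interest €5.19; balance after payment €430.18.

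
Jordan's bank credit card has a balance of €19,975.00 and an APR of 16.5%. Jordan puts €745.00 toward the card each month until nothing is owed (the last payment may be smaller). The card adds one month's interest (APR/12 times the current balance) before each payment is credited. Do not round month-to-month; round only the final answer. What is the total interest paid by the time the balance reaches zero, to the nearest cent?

€5,116.36

Monthly rate r = 16.5%/12 = 1.375% = 0.01375.
Payoff takes n = ⌈−ln(1 − rB₀/P)/ln(1+r)⌉ = ⌈33.678⌉ = 34 payments; the last is €506.36.
Total paid = 33·€745.00 + €506.36 = €25,091.36.
Total interest = total paid − principal = €25,091.36 − €19,975.00 = €5,116.36.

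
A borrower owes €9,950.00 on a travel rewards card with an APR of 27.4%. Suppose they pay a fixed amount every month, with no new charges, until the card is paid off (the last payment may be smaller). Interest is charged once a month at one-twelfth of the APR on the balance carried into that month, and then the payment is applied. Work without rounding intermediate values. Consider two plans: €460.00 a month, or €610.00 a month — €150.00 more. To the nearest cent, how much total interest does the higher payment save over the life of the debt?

Monthly rate r = 27.4%/12 = 2.28333% = 0.0228333.
At €460.00/mo: n = ⌈−ln(1 − rB₀/P)/ln(1+r)⌉ = 31 payments (last €76.40); total interest = total paid − €9,950.00 = €3,926.40.
At €610.00/mo: 21 payments (last €390.49); total interest €2,640.49.
Interest saved = €3,926.40 − €2,640.49 = €1,285.91.

€1,285.91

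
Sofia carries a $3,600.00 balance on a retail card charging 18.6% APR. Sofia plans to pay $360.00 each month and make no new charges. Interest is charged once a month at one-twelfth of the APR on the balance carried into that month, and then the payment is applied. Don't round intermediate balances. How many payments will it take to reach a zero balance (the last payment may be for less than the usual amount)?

Monthly rate r = 18.6%/12 = 1.55% = 0.0155.
Recurrence: B ← B·(1+r) − $360.00.
Month 1: interest $55.80; balance after payment $3,295.80.
Month 2: interest $51.08; balance after payment $2,986.88.
Closed form: n = −ln(1 − rB₀/P)/ln(1+r) = −ln(0.845)/ln(1.0155) ≈ 10.950, so the balance reaches zero during payment 11.

11 months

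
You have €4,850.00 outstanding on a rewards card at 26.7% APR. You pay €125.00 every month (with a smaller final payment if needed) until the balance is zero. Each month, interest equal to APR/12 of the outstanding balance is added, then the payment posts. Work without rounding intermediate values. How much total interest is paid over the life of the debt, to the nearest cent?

Monthly rate r = 26.7%/12 = 2.225% = 0.02225.
Payoff takes n = ⌈−ln(1 − rB₀/P)/ln(1+r)⌉ = ⌈90.428⌉ = 91 payments; the last is €53.84.
Total paid = 90·€125.00 + €53.84 = €11,303.84.
Total interest = total paid − principal = €11,303.84 − €4,850.00 = €6,453.84.

€6,453.84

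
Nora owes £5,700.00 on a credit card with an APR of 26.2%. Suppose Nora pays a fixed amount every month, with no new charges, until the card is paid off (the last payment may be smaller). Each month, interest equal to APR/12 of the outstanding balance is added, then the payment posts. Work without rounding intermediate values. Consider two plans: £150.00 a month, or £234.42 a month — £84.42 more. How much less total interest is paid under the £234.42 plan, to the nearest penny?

£4,077.38

Monthly rate r = 26.2%/12 = 2.18333% = 0.0218333.
At £150.00/mo: n = ⌈−ln(1 − rB₀/P)/ln(1+r)⌉ = 82 payments (last £142.64); total interest = total paid − £5,700.00 = £6,592.64.
At £234.42/mo: 36 payments (last £10.56); total interest £2,515.26.
Interest saved = £6,592.64 − £2,515.26 = £4,077.38.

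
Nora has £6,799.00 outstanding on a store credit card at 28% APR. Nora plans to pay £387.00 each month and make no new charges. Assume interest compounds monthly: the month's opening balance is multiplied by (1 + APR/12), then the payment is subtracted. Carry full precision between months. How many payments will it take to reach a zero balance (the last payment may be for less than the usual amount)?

Monthly rate r = 28%/12 = 2.33333% = 0.0233333.
Recurrence: B ← B·(1+r) − £387.00.
Month 1: interest £158.64; balance after payment £6,570.64.
Month 2: interest £153.32; balance after payment £6,336.96.
Closed form: n = −ln(1 − rB₀/P)/ln(1+r) = −ln(0.59007)/ln(1.02333) ≈ 22.871, so the balance reaches zero during payment 23.

23 payments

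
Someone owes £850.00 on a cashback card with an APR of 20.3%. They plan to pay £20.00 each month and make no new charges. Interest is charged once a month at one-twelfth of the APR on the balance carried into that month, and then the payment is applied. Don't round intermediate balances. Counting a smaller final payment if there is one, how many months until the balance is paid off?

Monthly rate r = 20.3%/12 = 1.69167% = 0.0169167.
Recurrence: B ← B·(1+r) − £20.00.
Month 1: interest £14.38; balance after payment £844.38.
Month 2: interest £14.28; balance after payment £838.66.
Closed form: n = −ln(1 − rB₀/P)/ln(1+r) = −ln(0.28104)/ln(1.01692) ≈ 75.663, so the balance reaches zero during payment 76.

76 payments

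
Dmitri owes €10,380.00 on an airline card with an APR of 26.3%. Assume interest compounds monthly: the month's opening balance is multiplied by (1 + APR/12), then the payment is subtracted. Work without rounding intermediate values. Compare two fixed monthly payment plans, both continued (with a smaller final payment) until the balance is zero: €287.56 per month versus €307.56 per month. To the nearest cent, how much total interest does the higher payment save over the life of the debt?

€1,679.12

Monthly rate r = 26.3%/12 = 2.19167% = 0.0219167.
At €287.56/mo: n = ⌈−ln(1 − rB₀/P)/ln(1+r)⌉ = 73 payments (last €67.51); total interest = total paid − €10,380.00 = €10,391.83.
At €307.56/mo: 63 payments (last €23.99); total interest €8,712.71.
Interest saved = €10,391.83 − €8,712.71 = €1,679.12.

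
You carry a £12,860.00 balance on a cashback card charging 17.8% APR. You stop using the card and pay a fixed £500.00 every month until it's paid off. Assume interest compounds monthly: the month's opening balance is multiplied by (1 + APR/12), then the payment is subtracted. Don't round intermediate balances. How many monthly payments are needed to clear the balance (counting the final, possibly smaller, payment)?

Monthly rate r = 17.8%/12 = 1.48333% = 0.0148333.
Recurrence: B ← B·(1+r) − £500.00.
Month 1: interest £190.76; balance after payment £12,550.76.
Month 2: interest £186.17; balance after payment £12,236.93.
Closed form: n = −ln(1 − rB₀/P)/ln(1+r) = −ln(0.61849)/ln(1.01483) ≈ 32.632, so the balance reaches zero during payment 33.

33 months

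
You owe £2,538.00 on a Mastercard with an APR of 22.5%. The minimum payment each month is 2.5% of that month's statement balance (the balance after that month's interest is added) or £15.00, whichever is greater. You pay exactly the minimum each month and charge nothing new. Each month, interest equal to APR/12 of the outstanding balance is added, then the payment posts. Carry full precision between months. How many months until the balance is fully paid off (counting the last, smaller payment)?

Monthly rate r = 22.5%/12 = 1.875% = 0.01875.
While 2.5% of the post-interest balance exceeds £15.00, each month B ← (B·(1+r))·(1 − 0.025), i.e. B shrinks by the factor (1+r)·0.975 = 0.99328.
This holds for months 1–217. Entering month 218 the balance is £587.72; 2.5% of the post-interest balance is now below £15.00, so the flat £15.00 minimum applies from here.
From month 218 a fixed £15.00 at rate r clears £587.72 in 72 more payments. Total: 217 + 72 = 289 months.

289 months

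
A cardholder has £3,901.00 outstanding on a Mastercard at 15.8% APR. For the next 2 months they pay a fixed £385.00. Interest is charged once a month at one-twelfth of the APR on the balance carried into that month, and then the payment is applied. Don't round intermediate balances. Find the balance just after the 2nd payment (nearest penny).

£3,229.33

Monthly rate r = 15.8%/12 = 1.31667% = 0.0131667.
Each month: B ← B·(1+r) − £385.00.
Month 1: interest £51.36; balance after payment £3,567.36.
Month 2: interest £46.97; balance after payment £3,229.33.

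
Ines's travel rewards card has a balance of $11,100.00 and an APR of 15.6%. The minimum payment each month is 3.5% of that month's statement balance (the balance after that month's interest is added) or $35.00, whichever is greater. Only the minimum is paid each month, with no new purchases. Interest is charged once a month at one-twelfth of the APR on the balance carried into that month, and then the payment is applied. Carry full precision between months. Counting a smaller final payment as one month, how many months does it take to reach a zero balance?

142 months

Monthly rate r = 15.6%/12 = 1.3% = 0.013.
While 3.5% of the post-interest balance exceeds $35.00, each month B ← (B·(1+r))·(1 − 0.035), i.e. B shrinks by the factor (1+r)·0.965 = 0.97754.
This holds for months 1–107. Entering month 108 the balance is $977.14; 3.5% of the post-interest balance is now below $35.00, so the flat $35.00 minimum applies from here.
From month 108 a fixed $35.00 at rate r clears $977.14 in 35 more payments. Total: 107 + 35 = 142 months.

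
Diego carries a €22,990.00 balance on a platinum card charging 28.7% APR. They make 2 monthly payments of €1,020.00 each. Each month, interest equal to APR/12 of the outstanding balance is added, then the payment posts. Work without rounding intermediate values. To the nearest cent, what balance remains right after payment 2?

Monthly rate r = 28.7%/12 = 2.39167% = 0.0239167.
Each month: B ← B·(1+r) − €1,020.00.
Month 1: interest €549.84; balance after payment €22,519.84.
Month 2: interest €538.60; balance after payment €22,038.44.

€22,038.44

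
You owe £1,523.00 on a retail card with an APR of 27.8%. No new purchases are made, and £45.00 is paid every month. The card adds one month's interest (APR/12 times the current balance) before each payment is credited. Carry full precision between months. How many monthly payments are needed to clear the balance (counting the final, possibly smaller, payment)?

67 months

Monthly rate r = 27.8%/12 = 2.31667% = 0.0231667.
Recurrence: B ← B·(1+r) − £45.00.
Month 1: interest £35.28; balance after payment £1,513.28.
Month 2: interest £35.06; balance after payment £1,503.34.
Closed form: n = −ln(1 − rB₀/P)/ln(1+r) = −ln(0.21594)/ln(1.02317) ≈ 66.926, so the balance reaches zero during payment 67.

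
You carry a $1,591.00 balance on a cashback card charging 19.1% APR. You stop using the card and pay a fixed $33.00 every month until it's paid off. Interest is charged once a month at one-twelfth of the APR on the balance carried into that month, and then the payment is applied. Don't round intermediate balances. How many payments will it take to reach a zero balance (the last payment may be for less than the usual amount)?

Monthly rate r = 19.1%/12 = 1.59167% = 0.0159167.
Recurrence: B ← B·(1+r) − $33.00.
Month 1: interest $25.32; balance after payment $1,583.32.
Month 2: interest $25.20; balance after payment $1,575.52.
Closed form: n = −ln(1 − rB₀/P)/ln(1+r) = −ln(0.23262)/ln(1.01592) ≈ 92.350, so the balance reaches zero during payment 93.

93 months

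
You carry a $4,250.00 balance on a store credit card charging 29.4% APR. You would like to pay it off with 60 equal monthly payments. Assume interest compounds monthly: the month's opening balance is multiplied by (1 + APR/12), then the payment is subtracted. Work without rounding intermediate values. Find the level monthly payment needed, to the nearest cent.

Monthly rate r = 29.4%/12 = 2.45% = 0.0245.
Level-payment amortization: P = B₀·r / (1 − (1+r)^(−n)) = 4250.00·0.0245 / (1 − 1.0245^(−60)).
Denominator 1 − (1+r)^(−60) = 0.765964232.
P = 104.125 / 0.765964232 ≈ 135.94.

$135.94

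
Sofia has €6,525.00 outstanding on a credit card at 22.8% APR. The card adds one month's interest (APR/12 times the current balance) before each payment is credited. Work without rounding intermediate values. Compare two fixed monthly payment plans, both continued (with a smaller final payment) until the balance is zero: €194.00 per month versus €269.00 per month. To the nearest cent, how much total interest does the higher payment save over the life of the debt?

€1,673.32

Monthly rate r = 22.8%/12 = 1.9% = 0.019.
At €194.00/mo: n = ⌈−ln(1 − rB₀/P)/ln(1+r)⌉ = 55 payments (last €27.34); total interest = total paid − €6,525.00 = €3,978.34.
At €269.00/mo: 33 payments (last €222.02); total interest €2,305.02.
Interest saved = €3,978.34 − €2,305.02 = €1,673.32.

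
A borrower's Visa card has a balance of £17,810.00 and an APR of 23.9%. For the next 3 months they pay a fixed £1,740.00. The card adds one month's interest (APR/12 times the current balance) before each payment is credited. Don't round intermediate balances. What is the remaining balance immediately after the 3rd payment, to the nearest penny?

Monthly rate r = 23.9%/12 = 1.99167% = 0.0199167.
Each month: B ← B·(1+r) − £1,740.00.
Month 1: interest £354.72; balance after payment £16,424.72.
Month 2: interest £327.13; balance after payment £15,011.84.
Month 3: interest £298.99; balance after payment £13,570.83.

£13,570.83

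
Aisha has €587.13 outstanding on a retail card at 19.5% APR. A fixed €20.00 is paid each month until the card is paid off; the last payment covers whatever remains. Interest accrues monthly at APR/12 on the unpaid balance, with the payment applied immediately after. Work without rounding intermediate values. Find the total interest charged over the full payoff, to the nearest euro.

Monthly rate r = 19.5%/12 = 1.625% = 0.01625.
Payoff takes n = ⌈−ln(1 − rB₀/P)/ln(1+r)⌉ = ⌈40.216⌉ = 41 payments; the last is €4.35.
Total paid = 40·€20.00 + €4.35 = €804.35.
Total interest = total paid − principal = €804.35 − €587.13 = €217.22.

€217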